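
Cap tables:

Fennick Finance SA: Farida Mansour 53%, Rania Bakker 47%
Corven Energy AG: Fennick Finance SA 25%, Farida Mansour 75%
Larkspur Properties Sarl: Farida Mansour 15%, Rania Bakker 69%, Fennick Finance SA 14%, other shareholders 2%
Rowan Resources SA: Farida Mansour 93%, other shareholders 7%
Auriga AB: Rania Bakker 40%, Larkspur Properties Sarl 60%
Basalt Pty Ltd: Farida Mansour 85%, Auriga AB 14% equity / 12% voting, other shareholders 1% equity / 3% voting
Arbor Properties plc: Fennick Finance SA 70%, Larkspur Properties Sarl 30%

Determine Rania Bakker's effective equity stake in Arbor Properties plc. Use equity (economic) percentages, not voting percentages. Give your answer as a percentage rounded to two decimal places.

Rania reaches Arbor along 3 paths.
Via Fennick: 47% × 70% = 32.9%.
Via Larkspur: 69% × 30% = 20.7%.
Via Fennick → Larkspur: 47% × 14% × 30% = 1.974%.
Total: 32.9% + 20.7% + 1.974% = 55.574%.
Rounded: 55.57%.

55.57%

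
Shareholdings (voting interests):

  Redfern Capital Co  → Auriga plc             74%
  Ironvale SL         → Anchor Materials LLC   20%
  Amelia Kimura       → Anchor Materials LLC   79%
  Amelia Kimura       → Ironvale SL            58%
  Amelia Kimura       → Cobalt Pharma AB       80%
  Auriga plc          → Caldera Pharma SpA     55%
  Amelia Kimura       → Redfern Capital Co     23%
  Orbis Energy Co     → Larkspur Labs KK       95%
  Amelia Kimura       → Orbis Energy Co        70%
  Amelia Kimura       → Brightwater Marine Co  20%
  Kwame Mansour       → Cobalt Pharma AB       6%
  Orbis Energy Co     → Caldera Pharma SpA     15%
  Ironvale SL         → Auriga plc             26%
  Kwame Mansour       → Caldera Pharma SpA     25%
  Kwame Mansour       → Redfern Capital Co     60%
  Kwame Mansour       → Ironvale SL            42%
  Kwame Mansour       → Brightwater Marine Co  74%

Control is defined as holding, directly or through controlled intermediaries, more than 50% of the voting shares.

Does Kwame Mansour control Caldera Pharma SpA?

Yes

Kwame holds 60% of Redfern, so Kwame controls Redfern.
Redfern holds 74% of Auriga, so Kwame controls Auriga.
Kwame and Auriga together hold 25% + 55% = 80% of Caldera, so Kwame controls Caldera.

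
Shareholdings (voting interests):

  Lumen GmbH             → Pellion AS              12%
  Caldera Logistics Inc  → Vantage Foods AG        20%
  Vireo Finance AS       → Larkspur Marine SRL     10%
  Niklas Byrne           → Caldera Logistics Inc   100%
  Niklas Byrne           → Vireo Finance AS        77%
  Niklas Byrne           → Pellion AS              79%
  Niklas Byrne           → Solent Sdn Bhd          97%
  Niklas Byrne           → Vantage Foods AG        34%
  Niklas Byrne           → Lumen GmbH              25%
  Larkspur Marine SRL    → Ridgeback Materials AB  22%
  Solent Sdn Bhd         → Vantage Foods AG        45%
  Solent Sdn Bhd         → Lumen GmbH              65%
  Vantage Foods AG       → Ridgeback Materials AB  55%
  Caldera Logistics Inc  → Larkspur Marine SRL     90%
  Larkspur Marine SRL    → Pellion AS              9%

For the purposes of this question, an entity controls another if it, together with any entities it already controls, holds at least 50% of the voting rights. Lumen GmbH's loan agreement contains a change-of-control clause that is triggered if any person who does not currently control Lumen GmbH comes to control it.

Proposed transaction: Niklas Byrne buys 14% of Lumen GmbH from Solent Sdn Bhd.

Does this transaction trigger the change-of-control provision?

No

The purchase adds only to Niklas's holdings (Solent's stake shrinks), so Niklas is the only person who could newly come to control Lumen.
Niklas holds 97% of Solent, so Niklas controls Solent.
Niklas and Solent together hold 25% + 65% = 90% of Lumen, so Niklas controls Lumen.
So Niklas already controls Lumen before the transaction.
After the purchase, Niklas's direct stake in Lumen rises to 25% + 14% = 39%, and Solent's stake falls to 51%.
Niklas controlled Lumen already, so this is not a new person acquiring control; every other person's position is unchanged or reduced.
No new person acquires control, so the clause is not triggered.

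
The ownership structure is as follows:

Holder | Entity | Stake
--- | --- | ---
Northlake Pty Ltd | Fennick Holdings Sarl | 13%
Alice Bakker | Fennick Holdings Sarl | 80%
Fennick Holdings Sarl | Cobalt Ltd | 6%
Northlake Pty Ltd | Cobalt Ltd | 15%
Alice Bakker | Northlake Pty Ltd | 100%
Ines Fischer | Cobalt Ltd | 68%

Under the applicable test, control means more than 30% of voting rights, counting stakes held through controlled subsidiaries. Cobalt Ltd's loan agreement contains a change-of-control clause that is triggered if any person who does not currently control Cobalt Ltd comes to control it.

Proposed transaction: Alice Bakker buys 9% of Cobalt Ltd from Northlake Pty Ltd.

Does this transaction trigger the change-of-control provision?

The purchase adds only to Alice's holdings (Northlake's stake shrinks), so Alice is the only person who could newly come to control Cobalt.
Alice holds 100% of Northlake, so Alice controls Northlake.
Alice and Northlake together hold 80% + 13% = 93% of Fennick, so Alice controls Fennick.
In Cobalt, Alice's side holds only 15% + 6% = 21%, not > 30%.
So before the transaction, Alice does not control Cobalt.
After the purchase, Alice holds 9% of Cobalt directly, and Northlake's stake falls to 6%.
After the transaction, Alice's side holds 6% + 6% + 9% = 21% of Cobalt, not > 30%, so Alice still does not control Cobalt.
No new person acquires control, so the clause is not triggered.

No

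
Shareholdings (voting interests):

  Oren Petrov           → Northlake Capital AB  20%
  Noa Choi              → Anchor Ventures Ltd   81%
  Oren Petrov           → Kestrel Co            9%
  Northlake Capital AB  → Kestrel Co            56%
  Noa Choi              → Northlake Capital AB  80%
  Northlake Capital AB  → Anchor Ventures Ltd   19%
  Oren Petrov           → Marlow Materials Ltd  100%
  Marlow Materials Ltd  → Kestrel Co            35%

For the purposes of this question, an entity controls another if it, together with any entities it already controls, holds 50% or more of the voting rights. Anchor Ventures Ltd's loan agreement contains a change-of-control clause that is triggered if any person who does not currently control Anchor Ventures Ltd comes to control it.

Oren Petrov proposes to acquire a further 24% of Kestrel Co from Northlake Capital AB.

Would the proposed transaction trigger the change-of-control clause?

No

The purchase adds only to Oren's holdings (Northlake's stake shrinks), so Oren is the only person who could newly come to control Anchor.
Oren holds 100% of Marlow, so Oren controls Marlow.
Neither Oren nor any entity Oren controls holds any voting interest in Anchor.
So before the transaction, Oren does not control Anchor.
After the purchase, Oren's direct stake in Kestrel rises to 9% + 24% = 33%, and Northlake's stake falls to 32%.
Oren and Marlow together hold 33% + 35% = 68% of Kestrel, so Oren controls Kestrel.
After the transaction, neither Oren nor any entity Oren controls holds a voting interest in Anchor, so Oren still does not control it.
No new person acquires control, so the clause is not triggered.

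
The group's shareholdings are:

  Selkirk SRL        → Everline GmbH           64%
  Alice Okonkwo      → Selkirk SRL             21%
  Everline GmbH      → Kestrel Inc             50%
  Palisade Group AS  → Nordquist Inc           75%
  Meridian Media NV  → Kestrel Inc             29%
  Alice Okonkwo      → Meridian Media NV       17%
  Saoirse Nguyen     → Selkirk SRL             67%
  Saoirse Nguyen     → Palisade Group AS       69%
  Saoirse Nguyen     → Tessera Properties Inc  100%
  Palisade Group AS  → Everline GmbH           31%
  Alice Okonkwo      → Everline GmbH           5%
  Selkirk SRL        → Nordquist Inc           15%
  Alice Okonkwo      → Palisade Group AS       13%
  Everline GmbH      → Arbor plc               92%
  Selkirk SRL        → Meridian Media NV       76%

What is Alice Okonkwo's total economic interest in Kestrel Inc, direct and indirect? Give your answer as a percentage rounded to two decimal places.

20.79%

Alice reaches Kestrel along 5 paths.
Via Meridian: 17% × 29% = 4.93%.
Via Selkirk → Meridian: 21% × 76% × 29% = 4.6284%.
Via Palisade → Everline: 13% × 31% × 50% = 2.015%.
Via Selkirk → Everline: 21% × 64% × 50% = 6.72%.
Via Everline: 5% × 50% = 2.5%.
Total: 4.93% + 4.6284% + 2.015% + 6.72% + 2.5% = 20.7934%.
Rounded: 20.79%.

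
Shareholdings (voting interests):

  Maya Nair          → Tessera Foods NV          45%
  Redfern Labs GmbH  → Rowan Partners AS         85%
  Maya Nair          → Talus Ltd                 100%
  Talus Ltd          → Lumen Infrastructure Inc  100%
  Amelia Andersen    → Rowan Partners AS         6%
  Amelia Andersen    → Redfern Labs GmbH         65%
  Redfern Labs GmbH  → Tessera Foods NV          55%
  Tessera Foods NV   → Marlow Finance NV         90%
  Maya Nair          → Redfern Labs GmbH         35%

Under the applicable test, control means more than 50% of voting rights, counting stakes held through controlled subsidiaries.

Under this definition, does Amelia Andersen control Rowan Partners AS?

Amelia holds 65% of Redfern, so Amelia controls Redfern.
Redfern and Amelia together hold 85% + 6% = 91% of Rowan, so Amelia controls Rowan.

Yes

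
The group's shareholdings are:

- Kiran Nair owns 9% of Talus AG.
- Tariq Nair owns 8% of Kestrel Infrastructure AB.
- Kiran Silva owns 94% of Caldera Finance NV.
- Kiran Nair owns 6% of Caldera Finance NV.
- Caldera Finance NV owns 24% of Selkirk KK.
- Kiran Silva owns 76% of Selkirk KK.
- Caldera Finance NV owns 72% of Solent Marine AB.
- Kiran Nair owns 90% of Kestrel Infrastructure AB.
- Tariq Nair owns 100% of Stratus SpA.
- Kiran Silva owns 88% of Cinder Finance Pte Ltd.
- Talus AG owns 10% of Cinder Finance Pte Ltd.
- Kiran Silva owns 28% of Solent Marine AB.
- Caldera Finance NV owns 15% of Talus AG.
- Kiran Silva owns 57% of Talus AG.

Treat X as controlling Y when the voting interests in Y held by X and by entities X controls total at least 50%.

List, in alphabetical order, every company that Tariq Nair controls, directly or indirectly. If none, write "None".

Stratus SpA

Tariq holds 100% of Stratus, so Tariq controls Stratus.
No other company's threshold is met.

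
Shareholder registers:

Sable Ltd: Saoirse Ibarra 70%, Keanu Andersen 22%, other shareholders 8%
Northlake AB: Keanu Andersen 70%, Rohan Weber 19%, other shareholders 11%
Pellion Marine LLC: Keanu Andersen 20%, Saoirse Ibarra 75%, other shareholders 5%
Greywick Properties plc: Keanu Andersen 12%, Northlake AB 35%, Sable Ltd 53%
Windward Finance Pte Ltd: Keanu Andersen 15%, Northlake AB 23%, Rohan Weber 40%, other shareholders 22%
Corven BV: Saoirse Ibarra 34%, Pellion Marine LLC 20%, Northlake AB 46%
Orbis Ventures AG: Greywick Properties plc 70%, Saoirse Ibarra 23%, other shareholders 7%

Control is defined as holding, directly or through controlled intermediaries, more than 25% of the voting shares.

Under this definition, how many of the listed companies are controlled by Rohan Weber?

1

Rohan holds 40% of Windward, so Rohan controls Windward.
No other company's threshold is met.
Rohan controls 1 company.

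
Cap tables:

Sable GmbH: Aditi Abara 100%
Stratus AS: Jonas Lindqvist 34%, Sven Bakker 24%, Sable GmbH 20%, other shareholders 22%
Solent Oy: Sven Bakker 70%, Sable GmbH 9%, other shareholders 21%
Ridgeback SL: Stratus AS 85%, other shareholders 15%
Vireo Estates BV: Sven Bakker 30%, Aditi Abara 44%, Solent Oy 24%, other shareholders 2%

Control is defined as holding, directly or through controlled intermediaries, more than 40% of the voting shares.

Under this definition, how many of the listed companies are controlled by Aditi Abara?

Aditi holds 100% of Sable, so Aditi controls Sable.
Aditi holds 44% of Vireo, so Aditi controls Vireo.
No other company's threshold is met.
Aditi controls 2 companies.

2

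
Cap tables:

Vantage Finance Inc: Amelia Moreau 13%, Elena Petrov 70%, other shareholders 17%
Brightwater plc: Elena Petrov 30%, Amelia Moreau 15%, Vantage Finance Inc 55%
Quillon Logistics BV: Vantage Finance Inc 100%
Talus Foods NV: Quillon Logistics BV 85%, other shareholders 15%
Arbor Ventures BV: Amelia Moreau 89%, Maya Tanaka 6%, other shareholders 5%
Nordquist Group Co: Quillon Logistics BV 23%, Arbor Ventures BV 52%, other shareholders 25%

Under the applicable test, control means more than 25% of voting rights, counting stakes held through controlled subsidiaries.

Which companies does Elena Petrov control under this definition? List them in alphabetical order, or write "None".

Brightwater plc, Quillon Logistics BV, Talus Foods NV, Vantage Finance Inc

Elena holds 70% of Vantage, so Elena controls Vantage.
Elena and Vantage together hold 30% + 55% = 85% of Brightwater, so Elena controls Brightwater.
Vantage holds 100% of Quillon, so Elena controls Quillon.
Quillon holds 85% of Talus, so Elena controls Talus.
No other company's threshold is met.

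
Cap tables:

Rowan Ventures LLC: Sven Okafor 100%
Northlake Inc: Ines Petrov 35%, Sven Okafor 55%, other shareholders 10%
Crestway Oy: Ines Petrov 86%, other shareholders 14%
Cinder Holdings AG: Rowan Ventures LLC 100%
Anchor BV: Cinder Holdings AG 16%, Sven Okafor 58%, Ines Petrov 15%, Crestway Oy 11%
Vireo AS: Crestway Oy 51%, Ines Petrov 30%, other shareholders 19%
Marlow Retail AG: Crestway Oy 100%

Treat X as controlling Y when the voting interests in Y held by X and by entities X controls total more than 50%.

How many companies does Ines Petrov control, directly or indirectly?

Ines holds 86% of Crestway, so Ines controls Crestway.
Crestway and Ines together hold 51% + 30% = 81% of Vireo, so Ines controls Vireo.
Crestway holds 100% of Marlow, so Ines controls Marlow.
No other company's threshold is met.
Ines controls 3 companies.

3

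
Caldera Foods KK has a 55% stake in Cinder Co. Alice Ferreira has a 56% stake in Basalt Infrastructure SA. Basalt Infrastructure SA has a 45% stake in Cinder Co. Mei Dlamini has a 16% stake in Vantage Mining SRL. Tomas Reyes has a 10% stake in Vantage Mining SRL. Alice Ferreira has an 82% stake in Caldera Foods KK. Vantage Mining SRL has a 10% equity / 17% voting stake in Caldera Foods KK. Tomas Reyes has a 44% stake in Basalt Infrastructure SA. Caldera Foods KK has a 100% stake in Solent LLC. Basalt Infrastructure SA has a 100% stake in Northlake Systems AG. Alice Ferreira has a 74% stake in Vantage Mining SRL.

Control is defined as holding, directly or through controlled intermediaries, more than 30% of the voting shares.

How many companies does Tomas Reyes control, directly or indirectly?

3

Tomas holds 44% of Basalt, so Tomas controls Basalt.
Basalt holds 100% of Northlake, so Tomas controls Northlake.
Basalt holds 45% of Cinder, so Tomas controls Cinder.
No other company's threshold is met.
Tomas controls 3 companies.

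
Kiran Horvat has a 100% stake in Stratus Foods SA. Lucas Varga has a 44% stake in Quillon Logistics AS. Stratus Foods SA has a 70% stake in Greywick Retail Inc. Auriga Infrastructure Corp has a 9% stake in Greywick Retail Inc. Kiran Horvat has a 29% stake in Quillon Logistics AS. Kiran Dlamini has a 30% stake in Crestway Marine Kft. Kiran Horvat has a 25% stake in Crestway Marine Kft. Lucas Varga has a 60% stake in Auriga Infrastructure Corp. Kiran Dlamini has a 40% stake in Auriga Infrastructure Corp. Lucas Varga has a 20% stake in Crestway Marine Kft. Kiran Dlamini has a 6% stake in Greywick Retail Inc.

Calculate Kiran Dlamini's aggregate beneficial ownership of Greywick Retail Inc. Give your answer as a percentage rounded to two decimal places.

9.60%

Kiran Dlamini reaches Greywick along 2 paths.
Direct stake: 6% = 6%.
Via Auriga: 40% × 9% = 3.6%.
Total: 6% + 3.6% = 9.6%.
Rounded: 9.60%.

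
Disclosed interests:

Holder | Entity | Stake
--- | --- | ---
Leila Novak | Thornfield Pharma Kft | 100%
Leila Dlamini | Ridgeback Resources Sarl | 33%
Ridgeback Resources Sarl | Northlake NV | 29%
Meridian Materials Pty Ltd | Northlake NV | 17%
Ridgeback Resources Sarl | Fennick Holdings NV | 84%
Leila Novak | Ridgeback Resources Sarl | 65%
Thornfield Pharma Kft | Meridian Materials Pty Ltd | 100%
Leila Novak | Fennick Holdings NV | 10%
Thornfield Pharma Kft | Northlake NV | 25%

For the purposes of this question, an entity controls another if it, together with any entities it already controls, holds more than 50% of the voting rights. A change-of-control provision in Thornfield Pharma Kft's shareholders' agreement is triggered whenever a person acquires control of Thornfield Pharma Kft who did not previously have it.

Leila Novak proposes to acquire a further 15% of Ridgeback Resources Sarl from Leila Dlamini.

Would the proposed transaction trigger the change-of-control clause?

No

The purchase adds only to Leila Novak's holdings (Leila Dlamini's stake shrinks), so Leila Novak is the only person who could newly come to control Thornfield.
Leila Novak holds 100% of Thornfield, so Leila Novak controls Thornfield.
So Leila Novak already controls Thornfield before the transaction.
After the purchase, Leila Novak's direct stake in Ridgeback rises to 65% + 15% = 80%, and Leila Dlamini's stake falls to 18%.
Leila Novak controlled Thornfield already, so this is not a new person acquiring control; every other person's position is unchanged or reduced.
No new person acquires control, so the clause is not triggered.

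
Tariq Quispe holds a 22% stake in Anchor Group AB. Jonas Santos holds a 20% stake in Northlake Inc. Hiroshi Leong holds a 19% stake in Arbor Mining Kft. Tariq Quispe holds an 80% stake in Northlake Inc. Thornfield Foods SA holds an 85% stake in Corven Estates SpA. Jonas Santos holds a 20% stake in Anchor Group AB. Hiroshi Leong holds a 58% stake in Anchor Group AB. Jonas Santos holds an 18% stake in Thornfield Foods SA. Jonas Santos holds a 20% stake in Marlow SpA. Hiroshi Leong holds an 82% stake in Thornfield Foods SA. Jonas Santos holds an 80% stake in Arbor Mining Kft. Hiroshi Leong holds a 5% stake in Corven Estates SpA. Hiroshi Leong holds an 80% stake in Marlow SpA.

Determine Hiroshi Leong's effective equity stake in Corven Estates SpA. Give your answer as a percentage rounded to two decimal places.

Hiroshi reaches Corven along 2 paths.
Via Thornfield: 82% × 85% = 69.7%.
Direct stake: 5% = 5%.
Total: 69.7% + 5% = 74.7%.
Rounded: 74.70%.

74.70%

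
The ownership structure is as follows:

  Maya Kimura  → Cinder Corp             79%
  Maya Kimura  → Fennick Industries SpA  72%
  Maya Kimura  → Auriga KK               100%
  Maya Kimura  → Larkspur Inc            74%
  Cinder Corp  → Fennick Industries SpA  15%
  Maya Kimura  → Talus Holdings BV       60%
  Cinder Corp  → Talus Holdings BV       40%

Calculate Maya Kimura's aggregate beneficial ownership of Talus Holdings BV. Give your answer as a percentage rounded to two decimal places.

Maya reaches Talus along 2 paths.
Direct stake: 60% = 60%.
Via Cinder: 79% × 40% = 31.6%.
Total: 60% + 31.6% = 91.6%.
Rounded: 91.60%.

91.60%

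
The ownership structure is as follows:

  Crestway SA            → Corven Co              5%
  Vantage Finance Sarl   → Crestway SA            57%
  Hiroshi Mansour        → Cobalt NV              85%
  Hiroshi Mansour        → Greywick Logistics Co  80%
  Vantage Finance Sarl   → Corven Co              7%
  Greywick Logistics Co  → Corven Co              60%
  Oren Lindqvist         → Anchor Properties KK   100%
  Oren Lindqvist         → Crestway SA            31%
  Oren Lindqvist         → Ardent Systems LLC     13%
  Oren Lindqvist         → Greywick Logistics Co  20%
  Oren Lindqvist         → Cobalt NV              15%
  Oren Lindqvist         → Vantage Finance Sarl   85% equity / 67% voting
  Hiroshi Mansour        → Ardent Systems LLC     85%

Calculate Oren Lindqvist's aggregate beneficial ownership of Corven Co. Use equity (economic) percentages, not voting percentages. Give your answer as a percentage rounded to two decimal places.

Oren reaches Corven along 4 paths.
Via Vantage → Crestway: 85% × 57% × 5% = 2.4225%.
Via Crestway: 31% × 5% = 1.55%.
Via Greywick: 20% × 60% = 12%.
Via Vantage: 85% × 7% = 5.95%.
Total: 2.4225% + 1.55% + 12% + 5.95% = 21.9225%.
Rounded: 21.92%.

21.92%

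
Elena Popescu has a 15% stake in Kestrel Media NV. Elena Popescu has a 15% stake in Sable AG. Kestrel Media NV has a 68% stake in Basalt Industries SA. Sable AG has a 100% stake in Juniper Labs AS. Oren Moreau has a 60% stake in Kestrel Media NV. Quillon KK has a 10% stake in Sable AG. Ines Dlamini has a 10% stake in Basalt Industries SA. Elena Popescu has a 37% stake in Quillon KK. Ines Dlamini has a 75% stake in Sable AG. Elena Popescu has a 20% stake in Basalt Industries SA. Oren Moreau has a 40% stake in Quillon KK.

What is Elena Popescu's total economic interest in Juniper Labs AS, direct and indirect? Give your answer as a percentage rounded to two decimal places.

18.70%

Elena reaches Juniper along 2 paths.
Via Sable: 15% × 100% = 15%.
Via Quillon → Sable: 37% × 10% × 100% = 3.7%.
Total: 15% + 3.7% = 18.7%.
Rounded: 18.70%.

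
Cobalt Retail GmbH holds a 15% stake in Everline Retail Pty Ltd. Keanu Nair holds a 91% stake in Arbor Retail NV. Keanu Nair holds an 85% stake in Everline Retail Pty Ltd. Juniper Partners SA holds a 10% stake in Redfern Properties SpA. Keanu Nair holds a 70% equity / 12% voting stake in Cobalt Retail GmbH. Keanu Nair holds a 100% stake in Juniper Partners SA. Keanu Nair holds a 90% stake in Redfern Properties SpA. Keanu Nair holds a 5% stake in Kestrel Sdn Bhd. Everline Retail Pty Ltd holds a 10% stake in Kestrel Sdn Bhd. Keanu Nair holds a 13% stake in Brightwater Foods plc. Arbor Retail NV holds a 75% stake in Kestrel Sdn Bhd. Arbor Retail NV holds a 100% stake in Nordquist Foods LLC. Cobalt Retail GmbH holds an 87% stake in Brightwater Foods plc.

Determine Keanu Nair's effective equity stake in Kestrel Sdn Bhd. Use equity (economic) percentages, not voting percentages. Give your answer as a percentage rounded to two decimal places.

Keanu reaches Kestrel along 4 paths.
Direct stake: 5% = 5%.
Via Cobalt → Everline: 70% × 15% × 10% = 1.05%.
Via Everline: 85% × 10% = 8.5%.
Via Arbor: 91% × 75% = 68.25%.
Total: 5% + 1.05% + 8.5% + 68.25% = 82.8%.
Rounded: 82.80%.

82.80%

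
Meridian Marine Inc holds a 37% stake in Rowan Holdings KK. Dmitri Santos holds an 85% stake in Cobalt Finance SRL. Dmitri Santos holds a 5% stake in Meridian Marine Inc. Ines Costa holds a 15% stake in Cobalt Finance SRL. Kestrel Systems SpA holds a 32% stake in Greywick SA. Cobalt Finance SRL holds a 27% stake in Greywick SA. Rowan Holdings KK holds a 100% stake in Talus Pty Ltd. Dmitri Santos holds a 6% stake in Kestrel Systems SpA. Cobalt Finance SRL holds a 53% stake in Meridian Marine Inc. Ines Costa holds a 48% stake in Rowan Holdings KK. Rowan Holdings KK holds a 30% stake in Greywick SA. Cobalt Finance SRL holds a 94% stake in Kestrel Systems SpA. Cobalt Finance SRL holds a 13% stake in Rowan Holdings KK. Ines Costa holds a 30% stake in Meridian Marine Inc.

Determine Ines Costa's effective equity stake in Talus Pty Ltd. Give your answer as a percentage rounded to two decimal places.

63.99%

Ines reaches Talus along 4 paths.
Via Rowan: 48% × 100% = 48%.
Via Meridian → Rowan: 30% × 37% × 100% = 11.1%.
Via Cobalt → Meridian → Rowan: 15% × 53% × 37% × 100% = 2.9415%.
Via Cobalt → Rowan: 15% × 13% × 100% = 1.95%.
Total: 48% + 11.1% + 2.9415% + 1.95% = 63.9915%.
Rounded: 63.99%.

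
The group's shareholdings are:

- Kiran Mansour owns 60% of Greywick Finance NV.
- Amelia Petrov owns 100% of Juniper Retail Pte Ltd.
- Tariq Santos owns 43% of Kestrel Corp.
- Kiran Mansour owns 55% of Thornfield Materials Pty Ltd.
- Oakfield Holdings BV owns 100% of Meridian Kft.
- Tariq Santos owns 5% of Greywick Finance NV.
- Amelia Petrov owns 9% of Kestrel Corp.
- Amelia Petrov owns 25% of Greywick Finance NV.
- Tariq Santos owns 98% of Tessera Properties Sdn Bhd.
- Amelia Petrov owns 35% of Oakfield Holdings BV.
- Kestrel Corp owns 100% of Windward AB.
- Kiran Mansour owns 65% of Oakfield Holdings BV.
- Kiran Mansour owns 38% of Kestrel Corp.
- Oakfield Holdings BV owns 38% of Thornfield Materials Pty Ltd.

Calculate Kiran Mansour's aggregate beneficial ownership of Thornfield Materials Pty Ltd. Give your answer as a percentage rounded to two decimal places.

79.70%

Kiran reaches Thornfield along 2 paths.
Via Oakfield: 65% × 38% = 24.7%.
Direct stake: 55% = 55%.
Total: 24.7% + 55% = 79.7%.
Rounded: 79.70%.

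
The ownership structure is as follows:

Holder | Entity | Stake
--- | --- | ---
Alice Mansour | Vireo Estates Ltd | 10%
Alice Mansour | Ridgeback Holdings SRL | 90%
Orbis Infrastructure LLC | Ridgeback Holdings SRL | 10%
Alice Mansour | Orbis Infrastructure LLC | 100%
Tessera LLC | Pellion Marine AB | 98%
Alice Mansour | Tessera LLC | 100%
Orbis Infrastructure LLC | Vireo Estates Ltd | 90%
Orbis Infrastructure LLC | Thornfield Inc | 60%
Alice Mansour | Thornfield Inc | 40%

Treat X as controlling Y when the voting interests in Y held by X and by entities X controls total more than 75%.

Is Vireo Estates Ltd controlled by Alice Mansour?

Alice holds 100% of Orbis, so Alice controls Orbis.
Orbis and Alice together hold 90% + 10% = 100% of Vireo, so Alice controls Vireo.

Yes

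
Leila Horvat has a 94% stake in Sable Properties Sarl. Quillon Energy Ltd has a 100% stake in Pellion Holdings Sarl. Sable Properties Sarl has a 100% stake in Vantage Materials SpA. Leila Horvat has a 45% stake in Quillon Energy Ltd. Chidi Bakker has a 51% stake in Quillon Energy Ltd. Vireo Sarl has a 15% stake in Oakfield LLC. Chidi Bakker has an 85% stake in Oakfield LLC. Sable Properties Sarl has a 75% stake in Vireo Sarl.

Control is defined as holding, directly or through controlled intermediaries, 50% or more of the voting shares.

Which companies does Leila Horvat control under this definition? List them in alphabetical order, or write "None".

Leila holds 94% of Sable, so Leila controls Sable.
Sable holds 75% of Vireo, so Leila controls Vireo.
Sable holds 100% of Vantage, so Leila controls Vantage.
No other company's threshold is met.

Sable Properties Sarl, Vantage Materials SpA, Vireo Sarl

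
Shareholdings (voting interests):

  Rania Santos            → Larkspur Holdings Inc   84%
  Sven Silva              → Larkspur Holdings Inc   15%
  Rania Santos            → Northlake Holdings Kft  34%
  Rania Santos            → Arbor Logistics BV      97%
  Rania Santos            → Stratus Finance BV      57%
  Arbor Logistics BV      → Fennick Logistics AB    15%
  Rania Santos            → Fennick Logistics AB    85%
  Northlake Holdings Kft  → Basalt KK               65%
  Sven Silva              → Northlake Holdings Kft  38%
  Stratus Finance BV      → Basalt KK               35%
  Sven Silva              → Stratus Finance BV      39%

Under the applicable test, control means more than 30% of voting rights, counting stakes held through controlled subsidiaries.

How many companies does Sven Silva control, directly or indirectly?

3

Sven holds 38% of Northlake, so Sven controls Northlake.
Sven holds 39% of Stratus, so Sven controls Stratus.
Northlake and Stratus together hold 65% + 35% = 100% of Basalt, so Sven controls Basalt.
No other company's threshold is met.
Sven controls 3 companies.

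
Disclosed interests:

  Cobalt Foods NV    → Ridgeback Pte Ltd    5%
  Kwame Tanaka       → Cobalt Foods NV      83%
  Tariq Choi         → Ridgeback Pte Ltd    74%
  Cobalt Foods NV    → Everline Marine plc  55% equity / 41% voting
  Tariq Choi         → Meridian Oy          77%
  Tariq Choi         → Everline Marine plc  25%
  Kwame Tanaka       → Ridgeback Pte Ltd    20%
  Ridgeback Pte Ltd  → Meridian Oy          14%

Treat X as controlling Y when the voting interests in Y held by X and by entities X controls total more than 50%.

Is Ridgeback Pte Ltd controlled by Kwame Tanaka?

No

Kwame holds 83% of Cobalt, so Kwame controls Cobalt.
In Ridgeback, Kwame's side holds only 20% + 5% = 25%, not > 50%.
So Kwame does not control Ridgeback.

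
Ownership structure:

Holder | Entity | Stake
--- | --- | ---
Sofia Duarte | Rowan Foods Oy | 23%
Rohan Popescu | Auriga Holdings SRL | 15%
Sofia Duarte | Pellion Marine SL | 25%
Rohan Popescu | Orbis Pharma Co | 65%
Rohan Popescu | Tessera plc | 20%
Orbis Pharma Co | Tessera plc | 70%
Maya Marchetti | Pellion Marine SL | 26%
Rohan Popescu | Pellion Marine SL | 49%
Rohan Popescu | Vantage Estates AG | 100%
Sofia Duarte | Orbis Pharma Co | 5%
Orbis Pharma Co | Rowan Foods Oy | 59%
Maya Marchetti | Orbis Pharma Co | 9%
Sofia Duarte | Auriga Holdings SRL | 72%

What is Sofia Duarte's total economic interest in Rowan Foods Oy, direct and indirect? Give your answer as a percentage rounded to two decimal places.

25.95%

Sofia reaches Rowan along 2 paths.
Via Orbis: 5% × 59% = 2.95%.
Direct stake: 23% = 23%.
Total: 2.95% + 23% = 25.95%.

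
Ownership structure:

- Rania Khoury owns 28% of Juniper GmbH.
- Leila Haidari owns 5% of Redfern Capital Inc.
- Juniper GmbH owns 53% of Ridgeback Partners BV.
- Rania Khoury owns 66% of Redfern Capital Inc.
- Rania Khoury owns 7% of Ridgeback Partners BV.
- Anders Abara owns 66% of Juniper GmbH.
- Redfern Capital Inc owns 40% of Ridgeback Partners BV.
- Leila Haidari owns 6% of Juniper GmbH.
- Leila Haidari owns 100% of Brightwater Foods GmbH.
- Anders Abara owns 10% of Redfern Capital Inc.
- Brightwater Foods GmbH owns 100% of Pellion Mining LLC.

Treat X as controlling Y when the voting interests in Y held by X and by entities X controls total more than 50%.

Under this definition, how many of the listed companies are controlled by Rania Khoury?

Rania holds 66% of Redfern, so Rania controls Redfern.
No other company's threshold is met.
Rania controls 1 company.

1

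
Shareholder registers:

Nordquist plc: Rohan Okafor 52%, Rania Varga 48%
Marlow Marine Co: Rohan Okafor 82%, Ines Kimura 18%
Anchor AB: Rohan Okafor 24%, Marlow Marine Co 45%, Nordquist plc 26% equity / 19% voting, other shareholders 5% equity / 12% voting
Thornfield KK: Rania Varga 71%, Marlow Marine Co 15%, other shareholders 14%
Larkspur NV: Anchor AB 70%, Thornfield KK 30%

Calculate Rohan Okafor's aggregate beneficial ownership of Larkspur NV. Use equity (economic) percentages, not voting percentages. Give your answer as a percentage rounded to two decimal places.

55.78%

Rohan reaches Larkspur along 4 paths.
Via Anchor: 24% × 70% = 16.8%.
Via Marlow → Anchor: 82% × 45% × 70% = 25.83%.
Via Nordquist → Anchor: 52% × 26% × 70% = 9.464%.
Via Marlow → Thornfield: 82% × 15% × 30% = 3.69%.
Total: 16.8% + 25.83% + 9.464% + 3.69% = 55.784%.
Rounded: 55.78%.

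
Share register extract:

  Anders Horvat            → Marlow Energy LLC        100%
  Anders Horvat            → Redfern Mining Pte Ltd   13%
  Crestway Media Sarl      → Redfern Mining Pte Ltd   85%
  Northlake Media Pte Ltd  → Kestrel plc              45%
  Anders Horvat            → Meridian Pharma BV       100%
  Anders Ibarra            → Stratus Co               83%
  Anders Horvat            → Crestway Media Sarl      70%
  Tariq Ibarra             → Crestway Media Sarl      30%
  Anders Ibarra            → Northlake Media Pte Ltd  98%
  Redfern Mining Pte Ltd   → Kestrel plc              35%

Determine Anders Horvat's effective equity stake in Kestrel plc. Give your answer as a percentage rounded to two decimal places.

Anders Horvat reaches Kestrel along 2 paths.
Via Redfern: 13% × 35% = 4.55%.
Via Crestway → Redfern: 70% × 85% × 35% = 20.825%.
Total: 4.55% + 20.825% = 25.375%.
Rounded: 25.38%.

25.38%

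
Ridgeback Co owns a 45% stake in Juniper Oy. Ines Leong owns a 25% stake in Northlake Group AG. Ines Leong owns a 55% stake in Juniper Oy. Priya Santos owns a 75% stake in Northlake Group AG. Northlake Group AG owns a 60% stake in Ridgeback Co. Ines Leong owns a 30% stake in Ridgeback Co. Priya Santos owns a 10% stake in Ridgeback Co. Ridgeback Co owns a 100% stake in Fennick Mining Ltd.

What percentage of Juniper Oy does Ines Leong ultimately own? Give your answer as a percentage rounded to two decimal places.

Ines reaches Juniper along 3 paths.
Direct stake: 55% = 55%.
Via Ridgeback: 30% × 45% = 13.5%.
Via Northlake → Ridgeback: 25% × 60% × 45% = 6.75%.
Total: 55% + 13.5% + 6.75% = 75.25%.

75.25%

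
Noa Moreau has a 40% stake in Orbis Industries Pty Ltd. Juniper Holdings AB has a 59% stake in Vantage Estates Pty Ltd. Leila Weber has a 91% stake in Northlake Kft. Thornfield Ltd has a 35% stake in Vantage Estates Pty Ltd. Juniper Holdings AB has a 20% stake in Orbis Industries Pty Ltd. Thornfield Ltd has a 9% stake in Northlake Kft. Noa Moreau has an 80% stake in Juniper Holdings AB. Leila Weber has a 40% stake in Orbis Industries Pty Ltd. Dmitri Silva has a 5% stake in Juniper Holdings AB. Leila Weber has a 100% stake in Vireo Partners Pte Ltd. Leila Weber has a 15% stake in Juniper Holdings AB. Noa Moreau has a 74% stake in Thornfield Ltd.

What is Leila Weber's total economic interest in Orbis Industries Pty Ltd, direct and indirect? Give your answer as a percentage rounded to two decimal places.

43.00%

Leila reaches Orbis along 2 paths.
Direct stake: 40% = 40%.
Via Juniper: 15% × 20% = 3%.
Total: 40% + 3% = 43%.
Rounded: 43.00%.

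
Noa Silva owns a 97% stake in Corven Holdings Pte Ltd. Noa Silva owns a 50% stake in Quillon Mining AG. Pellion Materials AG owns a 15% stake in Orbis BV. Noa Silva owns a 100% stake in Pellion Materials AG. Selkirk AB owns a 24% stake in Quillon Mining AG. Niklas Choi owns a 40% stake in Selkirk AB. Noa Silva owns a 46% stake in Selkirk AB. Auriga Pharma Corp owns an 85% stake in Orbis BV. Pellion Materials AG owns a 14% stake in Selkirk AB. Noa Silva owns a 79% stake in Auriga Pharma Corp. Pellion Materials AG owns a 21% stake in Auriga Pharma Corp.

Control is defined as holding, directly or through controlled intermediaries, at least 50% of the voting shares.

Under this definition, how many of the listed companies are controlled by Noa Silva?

Noa holds 100% of Pellion, so Noa controls Pellion.
Pellion and Noa together hold 14% + 46% = 60% of Selkirk, so Noa controls Selkirk.
Noa and Pellion together hold 79% + 21% = 100% of Auriga, so Noa controls Auriga.
Auriga and Pellion together hold 85% + 15% = 100% of Orbis, so Noa controls Orbis.
Selkirk and Noa together hold 24% + 50% = 74% of Quillon, so Noa controls Quillon.
Noa holds 97% of Corven, so Noa controls Corven.
Noa controls 6 companies.

6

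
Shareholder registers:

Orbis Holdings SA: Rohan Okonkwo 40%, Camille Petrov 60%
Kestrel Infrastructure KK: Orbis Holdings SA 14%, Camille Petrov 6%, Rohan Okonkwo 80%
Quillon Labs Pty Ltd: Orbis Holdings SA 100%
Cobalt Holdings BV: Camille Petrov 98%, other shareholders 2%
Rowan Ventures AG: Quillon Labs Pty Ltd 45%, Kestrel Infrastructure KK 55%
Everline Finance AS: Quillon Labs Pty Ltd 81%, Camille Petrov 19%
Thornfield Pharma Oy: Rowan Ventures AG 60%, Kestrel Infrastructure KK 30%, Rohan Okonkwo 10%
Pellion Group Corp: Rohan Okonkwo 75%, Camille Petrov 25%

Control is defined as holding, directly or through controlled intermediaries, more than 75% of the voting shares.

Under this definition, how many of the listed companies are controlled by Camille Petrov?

Camille holds 98% of Cobalt, so Camille controls Cobalt.
No other company's threshold is met.
Camille controls 1 company.

1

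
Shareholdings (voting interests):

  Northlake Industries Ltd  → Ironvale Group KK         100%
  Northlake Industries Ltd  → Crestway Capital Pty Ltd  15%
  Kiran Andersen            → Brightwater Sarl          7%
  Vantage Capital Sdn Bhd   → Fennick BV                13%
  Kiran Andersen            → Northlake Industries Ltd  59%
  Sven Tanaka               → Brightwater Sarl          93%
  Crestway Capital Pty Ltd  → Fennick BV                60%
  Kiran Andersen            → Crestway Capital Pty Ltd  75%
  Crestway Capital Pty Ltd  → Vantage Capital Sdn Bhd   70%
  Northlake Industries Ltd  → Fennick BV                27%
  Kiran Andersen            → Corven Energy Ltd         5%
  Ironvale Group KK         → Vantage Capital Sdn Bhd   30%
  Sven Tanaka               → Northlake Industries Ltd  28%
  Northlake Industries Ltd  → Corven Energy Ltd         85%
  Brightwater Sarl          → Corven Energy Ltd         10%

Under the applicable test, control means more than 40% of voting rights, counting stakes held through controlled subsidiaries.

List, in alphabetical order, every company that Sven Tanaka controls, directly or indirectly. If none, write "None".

Sven holds 93% of Brightwater, so Sven controls Brightwater.
No other company's threshold is met.

Brightwater Sarl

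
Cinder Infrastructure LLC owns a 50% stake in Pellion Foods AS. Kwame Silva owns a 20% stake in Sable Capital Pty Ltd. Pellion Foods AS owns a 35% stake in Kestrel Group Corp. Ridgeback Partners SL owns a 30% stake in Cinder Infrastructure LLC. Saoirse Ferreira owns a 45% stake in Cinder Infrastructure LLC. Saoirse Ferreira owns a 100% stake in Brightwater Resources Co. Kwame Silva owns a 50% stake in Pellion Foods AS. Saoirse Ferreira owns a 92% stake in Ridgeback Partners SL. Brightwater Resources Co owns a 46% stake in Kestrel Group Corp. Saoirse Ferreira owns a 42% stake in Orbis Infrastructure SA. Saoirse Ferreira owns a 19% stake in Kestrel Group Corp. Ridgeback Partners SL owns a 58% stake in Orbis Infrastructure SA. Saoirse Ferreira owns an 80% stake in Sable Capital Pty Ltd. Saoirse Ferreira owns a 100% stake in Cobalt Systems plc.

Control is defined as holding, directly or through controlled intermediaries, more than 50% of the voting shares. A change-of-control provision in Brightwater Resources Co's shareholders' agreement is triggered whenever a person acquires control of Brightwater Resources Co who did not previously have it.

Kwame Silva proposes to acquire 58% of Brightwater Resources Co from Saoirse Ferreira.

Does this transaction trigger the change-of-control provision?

Yes

The purchase adds only to Kwame's holdings (Saoirse's stake shrinks), so Kwame is the only person who could newly come to control Brightwater.
Kwame's largest direct stake is 50% in Pellion, which does not meet the threshold, so Kwame controls no company.
Neither Kwame nor any entity Kwame controls holds any voting interest in Brightwater.
So before the transaction, Kwame does not control Brightwater.
After the purchase, Kwame holds 58% of Brightwater directly, and Saoirse's stake falls to 42%.
Kwame holds 58% of Brightwater, so Kwame controls Brightwater.
Kwame did not control Brightwater before and does after, so the clause is triggered.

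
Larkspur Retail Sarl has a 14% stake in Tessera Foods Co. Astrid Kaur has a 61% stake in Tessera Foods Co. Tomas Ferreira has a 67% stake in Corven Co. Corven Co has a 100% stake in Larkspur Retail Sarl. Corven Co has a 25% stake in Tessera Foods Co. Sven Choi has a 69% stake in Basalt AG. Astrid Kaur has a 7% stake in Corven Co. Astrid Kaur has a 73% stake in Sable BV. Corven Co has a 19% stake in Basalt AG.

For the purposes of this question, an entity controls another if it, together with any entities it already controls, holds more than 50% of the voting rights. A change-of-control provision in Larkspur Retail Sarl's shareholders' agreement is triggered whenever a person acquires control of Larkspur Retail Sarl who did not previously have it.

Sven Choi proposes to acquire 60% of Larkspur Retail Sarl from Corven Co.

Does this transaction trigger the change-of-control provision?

Yes

The purchase adds only to Sven's holdings (Corven's stake shrinks), so Sven is the only person who could newly come to control Larkspur.
Sven holds 69% of Basalt, so Sven controls Basalt.
Neither Sven nor any entity Sven controls holds any voting interest in Larkspur.
So before the transaction, Sven does not control Larkspur.
After the purchase, Sven holds 60% of Larkspur directly, and Corven's stake falls to 40%.
Sven holds 60% of Larkspur, so Sven controls Larkspur.
Sven did not control Larkspur before and does after, so the clause is triggered.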